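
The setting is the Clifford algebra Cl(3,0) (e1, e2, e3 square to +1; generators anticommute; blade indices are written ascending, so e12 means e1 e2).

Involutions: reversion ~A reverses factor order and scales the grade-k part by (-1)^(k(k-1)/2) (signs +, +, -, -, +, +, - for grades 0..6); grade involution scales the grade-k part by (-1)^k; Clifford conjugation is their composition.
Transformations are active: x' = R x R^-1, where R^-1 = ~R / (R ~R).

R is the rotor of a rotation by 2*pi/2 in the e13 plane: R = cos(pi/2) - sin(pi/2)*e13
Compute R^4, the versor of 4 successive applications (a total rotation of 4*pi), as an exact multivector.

The rotor phase is half the rotation angle and phases add under composition, so 4 steps in the e13 plane accumulate phase 4*(pi/2) = 2*pi: R^4 = cos(2*pi) - sin(2*pi)*e13.
cos(2*pi) = 1 and sin(2*pi) = 0, so R^4 = 1. The total rotation 4*pi is 2 full turns, so every vector returns to itself, yet the rotor is +1, back on the identity sheet (an even number of 2*pi turns).
Answer: 1


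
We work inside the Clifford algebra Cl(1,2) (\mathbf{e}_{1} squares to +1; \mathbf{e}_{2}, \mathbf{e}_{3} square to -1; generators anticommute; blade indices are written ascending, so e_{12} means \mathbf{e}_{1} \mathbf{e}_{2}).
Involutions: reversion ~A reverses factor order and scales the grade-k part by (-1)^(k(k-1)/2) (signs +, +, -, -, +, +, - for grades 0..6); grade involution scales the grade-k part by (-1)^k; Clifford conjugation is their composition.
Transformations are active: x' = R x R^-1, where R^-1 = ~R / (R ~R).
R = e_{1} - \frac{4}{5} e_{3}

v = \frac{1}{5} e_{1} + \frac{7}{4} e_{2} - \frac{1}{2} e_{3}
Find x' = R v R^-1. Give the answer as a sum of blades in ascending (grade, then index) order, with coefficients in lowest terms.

~R = e_{1} - \frac{4}{5} e_{3}, and R ~R = \frac{9}{25}, so R^-1 = ~R / (\frac{9}{25}).
R v = -\frac{1}{5} + \frac{7}{4} e_{12} - \frac{17}{50} e_{13} + \frac{7}{5} e_{23}
Answer: -\frac{59}{45} e_{1} - \frac{7}{4} e_{2} + \frac{25}{18} e_{3}


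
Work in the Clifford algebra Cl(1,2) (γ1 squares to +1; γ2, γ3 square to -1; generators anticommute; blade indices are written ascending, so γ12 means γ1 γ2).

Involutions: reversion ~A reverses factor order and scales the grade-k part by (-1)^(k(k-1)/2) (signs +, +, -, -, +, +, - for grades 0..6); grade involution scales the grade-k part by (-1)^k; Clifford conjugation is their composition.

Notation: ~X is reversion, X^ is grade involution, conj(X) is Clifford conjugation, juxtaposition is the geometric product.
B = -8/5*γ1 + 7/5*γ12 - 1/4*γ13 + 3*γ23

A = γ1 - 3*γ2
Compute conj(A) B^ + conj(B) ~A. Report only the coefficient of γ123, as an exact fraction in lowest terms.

first term: -8/5 + 21/5*γ1 - 7/5*γ2 - 35/4*γ3 - 24/5*γ12 - 9/4*γ123
second term: 8/5 - 21/5*γ1 + 7/5*γ2 + 35/4*γ3 - 24/5*γ12 - 9/4*γ123
Answer: -9/2


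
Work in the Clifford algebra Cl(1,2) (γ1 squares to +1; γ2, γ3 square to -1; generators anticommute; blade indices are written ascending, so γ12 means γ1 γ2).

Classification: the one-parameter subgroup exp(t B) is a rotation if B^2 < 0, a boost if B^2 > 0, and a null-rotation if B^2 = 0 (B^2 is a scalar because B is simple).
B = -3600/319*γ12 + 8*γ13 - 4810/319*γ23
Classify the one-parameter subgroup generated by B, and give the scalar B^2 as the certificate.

B^2 term by term: the squares give (-3600/319)^2*(γ12)^2 + (8)^2*(γ13)^2 + (-4810/319)^2*(γ23)^2 = 12960000/101761*(+1) + 64*(+1) + 23136100/101761*(-1) = -36 (each basis 2-blade squares to minus the product of its generators' squares); cross terms between blades sharing an index anticommute and cancel. So B^2 = -36.
Answer: rotation, certificate B^2 = -36. Note: conjugating B changes its blade decomposition but never the scalar B^2 = -36, whose sign settles the classification.


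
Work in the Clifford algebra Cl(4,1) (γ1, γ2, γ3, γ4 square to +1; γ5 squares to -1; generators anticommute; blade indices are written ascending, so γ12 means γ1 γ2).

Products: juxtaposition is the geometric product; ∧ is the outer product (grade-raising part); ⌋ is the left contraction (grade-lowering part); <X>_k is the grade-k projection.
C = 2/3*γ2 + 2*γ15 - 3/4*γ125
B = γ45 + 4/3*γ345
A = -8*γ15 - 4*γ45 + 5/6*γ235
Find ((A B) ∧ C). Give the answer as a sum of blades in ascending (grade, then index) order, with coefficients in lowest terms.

step 1: -4 - 16/3*γ3 - 8*γ14 - 10/9*γ24 + 32/3*γ134 + 5/6*γ234
step 2: -8/3*γ2 - 8*γ15 + 32/9*γ23 + 16/3*γ124 + 3*γ125 + 32/3*γ135 + 64/9*γ1234 + 4*γ1235 - 20/9*γ1245 - 5/3*γ12345
Answer: -8/3*γ2 - 8*γ15 + 32/9*γ23 + 16/3*γ124 + 3*γ125 + 32/3*γ135 + 64/9*γ1234 + 4*γ1235 - 20/9*γ1245 - 5/3*γ12345


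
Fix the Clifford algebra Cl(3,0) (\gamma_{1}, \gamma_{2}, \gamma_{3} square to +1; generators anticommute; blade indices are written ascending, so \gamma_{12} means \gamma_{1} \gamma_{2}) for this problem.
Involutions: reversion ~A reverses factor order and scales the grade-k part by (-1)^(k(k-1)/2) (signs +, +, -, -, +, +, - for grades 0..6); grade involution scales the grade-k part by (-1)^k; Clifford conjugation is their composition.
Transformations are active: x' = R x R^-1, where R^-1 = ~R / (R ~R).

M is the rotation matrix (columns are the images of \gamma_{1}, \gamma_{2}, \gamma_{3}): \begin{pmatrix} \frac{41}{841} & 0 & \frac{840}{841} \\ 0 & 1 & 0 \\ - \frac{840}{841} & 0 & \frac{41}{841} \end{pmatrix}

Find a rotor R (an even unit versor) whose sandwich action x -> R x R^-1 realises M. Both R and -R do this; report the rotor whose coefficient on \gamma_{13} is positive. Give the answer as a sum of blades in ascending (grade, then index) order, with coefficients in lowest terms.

Method: write R = a + b12*\gamma_{12} + b13*\gamma_{13} + b23*\gamma_{23} with a^2 + b12^2 + b13^2 + b23^2 = 1 (so R^-1 = ~R). Expanding the columns R e_j ~R gives tr M = 4a^2 - 1 and, from the antisymmetric part, M21 - M12 = -4a*b12, M13 - M31 = 4a*b13, M32 - M23 = -4a*b23.
Here tr M = \frac{923}{841}, so a^2 = (1 + tr M)/4 = \frac{441}{841} and a = ±\frac{21}{29}. Taking a = \frac{21}{29}: M21 - M12 = 0, M13 - M31 = \frac{1680}{841}, M32 - M23 = 0, giving b12 = 0, b13 = \frac{20}{29}, b23 = 0, i.e. R = \frac{21}{29} + \frac{20}{29} \gamma_{13}.
Its \gamma_{13} coefficient is already positive.
Answer: \frac{21}{29} + \frac{20}{29} \gamma_{13}. Uniqueness: Spin(3) -> SO(3) maps R and -R to the same rotation of trace \frac{923}{841}; fixing the sign of the \gamma_{13} coefficient removes the ambiguity.


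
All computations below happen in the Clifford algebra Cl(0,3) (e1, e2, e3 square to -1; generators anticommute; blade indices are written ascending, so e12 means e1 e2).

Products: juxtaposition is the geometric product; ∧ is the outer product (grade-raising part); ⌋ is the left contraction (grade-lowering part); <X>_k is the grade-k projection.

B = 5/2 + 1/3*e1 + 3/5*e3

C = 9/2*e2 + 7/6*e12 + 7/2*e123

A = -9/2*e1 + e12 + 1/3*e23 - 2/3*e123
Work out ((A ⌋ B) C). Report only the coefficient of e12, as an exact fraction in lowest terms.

step 1: 3/2
step 2: 27/4*e2 + 7/4*e12 + 21/4*e123
Answer: 7/4


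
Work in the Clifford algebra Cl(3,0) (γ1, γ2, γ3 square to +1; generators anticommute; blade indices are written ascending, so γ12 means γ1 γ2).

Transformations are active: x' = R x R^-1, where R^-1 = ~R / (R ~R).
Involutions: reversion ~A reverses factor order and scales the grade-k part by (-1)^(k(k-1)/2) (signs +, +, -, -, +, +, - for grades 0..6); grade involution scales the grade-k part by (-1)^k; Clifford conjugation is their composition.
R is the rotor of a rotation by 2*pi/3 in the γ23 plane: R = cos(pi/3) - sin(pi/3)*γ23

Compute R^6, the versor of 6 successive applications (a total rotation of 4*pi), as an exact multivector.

The rotor phase is half the rotation angle and phases add under composition, so 6 steps in the γ23 plane accumulate phase 6*(pi/3) = 2*pi: R^6 = cos(2*pi) - sin(2*pi)*γ23.
cos(2*pi) = 1 and sin(2*pi) = 0, so R^6 = 1. The total rotation 4*pi is 2 full turns, so every vector returns to itself, yet the rotor is +1, back on the identity sheet (an even number of 2*pi turns).
Answer: 1


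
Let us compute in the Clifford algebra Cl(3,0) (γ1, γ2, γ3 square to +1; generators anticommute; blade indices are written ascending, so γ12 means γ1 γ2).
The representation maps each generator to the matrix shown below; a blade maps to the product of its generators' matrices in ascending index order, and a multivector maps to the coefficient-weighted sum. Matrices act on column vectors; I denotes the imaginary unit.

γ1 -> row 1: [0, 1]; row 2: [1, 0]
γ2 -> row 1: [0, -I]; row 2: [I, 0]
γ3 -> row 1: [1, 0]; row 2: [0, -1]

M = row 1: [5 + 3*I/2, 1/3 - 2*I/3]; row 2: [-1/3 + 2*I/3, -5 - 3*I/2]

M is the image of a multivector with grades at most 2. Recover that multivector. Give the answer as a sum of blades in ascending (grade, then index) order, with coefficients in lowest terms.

Method: 1, rho(γ1), rho(γ2), rho(γ3) form a trace-orthogonal basis of the 2x2 complex matrices (tr(X Y) = 2 if X = Y, else 0), so M = m0*1 + m1*rho(γ1) + m2*rho(γ2) + m3*rho(γ3) with m0 = tr(M)/2 = 0, m1 = tr(M rho(γ1))/2 = 0, m2 = tr(M rho(γ2))/2 = 2/3 + I/3, m3 = tr(M rho(γ3))/2 = 5 + 3*I/2.
Multiplying table entries, the bivector images are rho(γ12) = I*rho(γ3), rho(γ13) = -I*rho(γ2), rho(γ23) = I*rho(γ1); with real blade coefficients the real parts of m0..m3 are the coefficients of 1, γ1, γ2, γ3 and the imaginary parts give the bivectors (γ23: Im m1, γ13: -Im m2, γ12: Im m3).
Answer: 2/3*γ2 + 5*γ3 + 3/2*γ12 - 1/3*γ13


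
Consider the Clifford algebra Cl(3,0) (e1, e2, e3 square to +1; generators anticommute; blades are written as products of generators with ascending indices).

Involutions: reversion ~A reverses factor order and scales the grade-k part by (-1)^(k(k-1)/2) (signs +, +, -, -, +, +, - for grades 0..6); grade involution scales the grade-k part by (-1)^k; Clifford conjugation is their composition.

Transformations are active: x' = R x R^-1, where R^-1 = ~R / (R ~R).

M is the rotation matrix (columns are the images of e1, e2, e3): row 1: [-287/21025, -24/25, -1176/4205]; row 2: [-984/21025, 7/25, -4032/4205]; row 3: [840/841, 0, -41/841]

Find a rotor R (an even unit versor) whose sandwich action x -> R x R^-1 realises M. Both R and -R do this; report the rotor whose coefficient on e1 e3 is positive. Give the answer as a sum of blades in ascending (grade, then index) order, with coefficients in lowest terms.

Method: write R = a + b12*e1 e2 + b13*e1 e3 + b23*e2 e3 with a^2 + b12^2 + b13^2 + b23^2 = 1 (so R^-1 = ~R). Expanding the columns R e_j ~R gives tr M = 4a^2 - 1 and, from the antisymmetric part, M21 - M12 = -4a*b12, M13 - M31 = 4a*b13, M32 - M23 = -4a*b23.
Here tr M = 183/841, so a^2 = (1 + tr M)/4 = 256/841 and a = ±16/29. Taking a = 16/29: M21 - M12 = 768/841, M13 - M31 = -5376/4205, M32 - M23 = 4032/4205, giving b12 = -12/29, b13 = -84/145, b23 = -63/145, i.e. R = 16/29 - 12/29*e1 e2 - 84/145*e1 e3 - 63/145*e2 e3.
Its e1 e3 coefficient is negative, so report the other preimage -R.
Answer: -16/29 + 12/29*e1 e2 + 84/145*e1 e3 + 63/145*e2 e3. Recall the cover is two-to-one: with M of trace 183/841, both preimages act alike, and the stated e1 e3 sign chooses the sheet.


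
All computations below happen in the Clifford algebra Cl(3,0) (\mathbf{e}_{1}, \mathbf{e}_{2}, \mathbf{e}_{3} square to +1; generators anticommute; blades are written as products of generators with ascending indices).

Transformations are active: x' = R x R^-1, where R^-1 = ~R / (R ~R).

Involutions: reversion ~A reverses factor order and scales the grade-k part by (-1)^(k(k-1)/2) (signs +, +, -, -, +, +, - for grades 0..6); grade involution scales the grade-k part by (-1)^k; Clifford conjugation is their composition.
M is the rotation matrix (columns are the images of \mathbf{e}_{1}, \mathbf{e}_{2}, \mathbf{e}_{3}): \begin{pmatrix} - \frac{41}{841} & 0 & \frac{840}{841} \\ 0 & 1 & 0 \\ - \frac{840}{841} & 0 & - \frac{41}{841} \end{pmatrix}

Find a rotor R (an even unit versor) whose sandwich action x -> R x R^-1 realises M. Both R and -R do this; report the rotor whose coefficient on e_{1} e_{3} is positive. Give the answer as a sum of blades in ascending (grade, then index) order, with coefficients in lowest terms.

Method: write R = a + b12*e_{1} e_{2} + b13*e_{1} e_{3} + b23*e_{2} e_{3} with a^2 + b12^2 + b13^2 + b23^2 = 1 (so R^-1 = ~R). Expanding the columns R e_j ~R gives tr M = 4a^2 - 1 and, from the antisymmetric part, M21 - M12 = -4a*b12, M13 - M31 = 4a*b13, M32 - M23 = -4a*b23.
Here tr M = \frac{759}{841}, so a^2 = (1 + tr M)/4 = \frac{400}{841} and a = ±\frac{20}{29}. Taking a = \frac{20}{29}: M21 - M12 = 0, M13 - M31 = \frac{1680}{841}, M32 - M23 = 0, giving b12 = 0, b13 = \frac{21}{29}, b23 = 0, i.e. R = \frac{20}{29} + \frac{21}{29} e_{1} e_{3}.
Its e_{1} e_{3} coefficient is already positive.
Answer: \frac{20}{29} + \frac{21}{29} e_{1} e_{3}. Sheet selection: the two-to-one cover makes ±R indistinguishable at the matrix level (trace \frac{759}{841}), so uniqueness comes from the required sign on e_{1} e_{3}.


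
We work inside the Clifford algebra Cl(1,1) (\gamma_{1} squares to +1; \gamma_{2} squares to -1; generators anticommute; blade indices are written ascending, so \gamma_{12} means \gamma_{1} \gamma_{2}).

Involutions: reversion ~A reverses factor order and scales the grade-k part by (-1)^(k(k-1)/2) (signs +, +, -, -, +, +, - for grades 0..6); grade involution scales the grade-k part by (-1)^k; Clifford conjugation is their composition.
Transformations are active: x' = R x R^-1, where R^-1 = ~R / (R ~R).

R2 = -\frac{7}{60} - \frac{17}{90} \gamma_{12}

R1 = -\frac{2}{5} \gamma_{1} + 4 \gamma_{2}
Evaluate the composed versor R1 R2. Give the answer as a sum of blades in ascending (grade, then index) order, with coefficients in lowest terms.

Distribute over the terms of R1 (each basis-blade product reordered to ascending indices, repeated generators contracted through their squares):
(-\frac{2}{5} \gamma_{1}) R2 = \frac{7}{150} \gamma_{1} + \frac{17}{225} \gamma_{2}
(4 \gamma_{2}) R2 = -\frac{34}{45} \gamma_{1} - \frac{7}{15} \gamma_{2}
Summing the partial products and collecting blades:
Answer: -\frac{319}{450} \gamma_{1} - \frac{88}{225} \gamma_{2}


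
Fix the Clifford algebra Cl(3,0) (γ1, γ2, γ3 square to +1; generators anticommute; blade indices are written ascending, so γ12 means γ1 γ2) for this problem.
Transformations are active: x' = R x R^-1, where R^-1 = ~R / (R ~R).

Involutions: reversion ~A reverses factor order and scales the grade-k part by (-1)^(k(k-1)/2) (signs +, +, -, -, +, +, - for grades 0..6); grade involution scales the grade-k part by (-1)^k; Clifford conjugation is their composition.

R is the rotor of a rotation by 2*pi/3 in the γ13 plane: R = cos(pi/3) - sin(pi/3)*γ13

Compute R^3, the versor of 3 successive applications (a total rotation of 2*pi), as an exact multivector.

Half-angle bookkeeping: 3 applications in γ13 add up to rotor phase 3*pi/3 = pi, so R^3 = cos(pi) - sin(pi)*γ13.
cos(pi) = -1 and sin(pi) = 0, so R^3 = -1. The total rotation 2*pi is 1 full turn, so every vector returns to itself, yet the rotor is -1, on the OTHER sheet of the double cover (an odd number of 2*pi turns).
Answer: -1


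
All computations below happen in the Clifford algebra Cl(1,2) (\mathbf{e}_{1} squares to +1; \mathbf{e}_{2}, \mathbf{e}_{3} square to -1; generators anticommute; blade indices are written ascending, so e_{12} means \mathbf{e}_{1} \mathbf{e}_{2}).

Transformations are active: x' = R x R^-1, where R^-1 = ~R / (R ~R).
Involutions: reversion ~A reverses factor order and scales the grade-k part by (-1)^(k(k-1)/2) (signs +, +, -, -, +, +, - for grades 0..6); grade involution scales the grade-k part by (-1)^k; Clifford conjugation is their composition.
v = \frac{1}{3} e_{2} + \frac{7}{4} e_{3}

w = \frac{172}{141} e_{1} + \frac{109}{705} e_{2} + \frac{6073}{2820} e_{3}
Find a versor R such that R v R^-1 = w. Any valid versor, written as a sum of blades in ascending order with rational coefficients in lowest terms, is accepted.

R = v + w = \frac{172}{141} e_{1} + \frac{344}{705} e_{2} + \frac{2752}{705} e_{3} works: the equal norms (-\frac{457}{144}) guarantee its sandwich swaps v into w.
Answer: \frac{172}{141} e_{1} + \frac{344}{705} e_{2} + \frac{2752}{705} e_{3}


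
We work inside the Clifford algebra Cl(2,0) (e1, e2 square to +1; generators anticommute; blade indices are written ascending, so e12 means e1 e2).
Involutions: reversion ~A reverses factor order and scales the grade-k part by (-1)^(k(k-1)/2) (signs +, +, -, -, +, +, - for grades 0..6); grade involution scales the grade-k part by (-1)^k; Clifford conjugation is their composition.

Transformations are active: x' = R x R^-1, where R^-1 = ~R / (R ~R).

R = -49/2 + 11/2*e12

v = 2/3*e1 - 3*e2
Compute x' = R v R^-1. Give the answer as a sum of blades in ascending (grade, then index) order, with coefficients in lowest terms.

~R = -49/2 - 11/2*e12, and R ~R = 1261/2, so R^-1 = ~R / (1261/2).
R v = -197/6*e1 + 419/6*e2
Answer: 2377/1261*e1 - 9182/3783*e2


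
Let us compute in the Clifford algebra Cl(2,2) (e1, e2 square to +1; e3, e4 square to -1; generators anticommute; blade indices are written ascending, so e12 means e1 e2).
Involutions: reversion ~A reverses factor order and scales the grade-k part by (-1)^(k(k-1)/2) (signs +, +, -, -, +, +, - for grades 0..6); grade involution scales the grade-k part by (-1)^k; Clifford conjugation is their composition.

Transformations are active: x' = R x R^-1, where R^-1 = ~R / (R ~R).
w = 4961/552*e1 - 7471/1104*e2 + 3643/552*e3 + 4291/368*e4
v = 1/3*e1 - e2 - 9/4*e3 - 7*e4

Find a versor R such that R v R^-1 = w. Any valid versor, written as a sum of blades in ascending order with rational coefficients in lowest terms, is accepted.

Since q(v) = q(w) = -7625/144, the sum R = v + w = 1715/184*e1 - 8575/1104*e2 + 2401/552*e3 + 1715/368*e4 does the job whenever invertible.
Answer: 1715/184*e1 - 8575/1104*e2 + 2401/552*e3 + 1715/368*e4


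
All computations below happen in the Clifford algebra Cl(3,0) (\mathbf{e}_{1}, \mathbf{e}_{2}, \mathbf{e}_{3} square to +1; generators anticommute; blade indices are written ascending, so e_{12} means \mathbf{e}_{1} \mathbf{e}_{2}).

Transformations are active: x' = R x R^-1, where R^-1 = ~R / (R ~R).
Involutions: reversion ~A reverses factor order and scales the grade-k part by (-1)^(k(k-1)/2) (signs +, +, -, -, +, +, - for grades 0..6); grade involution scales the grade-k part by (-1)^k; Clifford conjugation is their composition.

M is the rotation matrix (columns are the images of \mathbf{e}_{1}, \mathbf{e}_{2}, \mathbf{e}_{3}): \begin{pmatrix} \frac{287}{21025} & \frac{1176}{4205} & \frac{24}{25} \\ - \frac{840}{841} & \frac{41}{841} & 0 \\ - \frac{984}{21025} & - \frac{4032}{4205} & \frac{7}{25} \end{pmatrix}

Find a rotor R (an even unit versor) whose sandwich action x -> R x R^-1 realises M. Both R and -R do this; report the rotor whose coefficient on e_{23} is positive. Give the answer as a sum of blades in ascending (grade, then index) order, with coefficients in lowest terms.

Method: write R = a + b12*e_{12} + b13*e_{13} + b23*e_{23} with a^2 + b12^2 + b13^2 + b23^2 = 1 (so R^-1 = ~R). Expanding the columns R e_j ~R gives tr M = 4a^2 - 1 and, from the antisymmetric part, M21 - M12 = -4a*b12, M13 - M31 = 4a*b13, M32 - M23 = -4a*b23.
Here tr M = \frac{7199}{21025}, so a^2 = (1 + tr M)/4 = \frac{7056}{21025} and a = ±\frac{84}{145}. Taking a = \frac{84}{145}: M21 - M12 = -\frac{5376}{4205}, M13 - M31 = \frac{21168}{21025}, M32 - M23 = -\frac{4032}{4205}, giving b12 = \frac{16}{29}, b13 = \frac{63}{145}, b23 = \frac{12}{29}, i.e. R = \frac{84}{145} + \frac{16}{29} e_{12} + \frac{63}{145} e_{13} + \frac{12}{29} e_{23}.
Its e_{23} coefficient is already positive.
Answer: \frac{84}{145} + \frac{16}{29} e_{12} + \frac{63}{145} e_{13} + \frac{12}{29} e_{23}. Key observation: the double cover Spin(3) -> SO(3) sends R and -R to the same matrix (trace \frac{7199}{21025} here), so the stated sign of the e_{23} coefficient is what selects one sheet.


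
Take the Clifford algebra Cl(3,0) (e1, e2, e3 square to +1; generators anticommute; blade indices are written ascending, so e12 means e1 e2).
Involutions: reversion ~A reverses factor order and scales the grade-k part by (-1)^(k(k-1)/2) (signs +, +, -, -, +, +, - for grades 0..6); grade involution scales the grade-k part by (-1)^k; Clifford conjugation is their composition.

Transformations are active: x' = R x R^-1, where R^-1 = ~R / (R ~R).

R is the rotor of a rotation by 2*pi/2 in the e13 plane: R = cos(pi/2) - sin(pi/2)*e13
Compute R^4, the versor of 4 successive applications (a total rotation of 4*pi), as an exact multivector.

Half-angle bookkeeping: 4 applications in e13 add up to rotor phase 4*pi/2 = 2*pi, so R^4 = cos(2*pi) - sin(2*pi)*e13.
cos(2*pi) = 1 and sin(2*pi) = 0, so R^4 = 1. The total rotation 4*pi is 2 full turns, so every vector returns to itself, yet the rotor is +1, back on the identity sheet (an even number of 2*pi turns).
Answer: 1


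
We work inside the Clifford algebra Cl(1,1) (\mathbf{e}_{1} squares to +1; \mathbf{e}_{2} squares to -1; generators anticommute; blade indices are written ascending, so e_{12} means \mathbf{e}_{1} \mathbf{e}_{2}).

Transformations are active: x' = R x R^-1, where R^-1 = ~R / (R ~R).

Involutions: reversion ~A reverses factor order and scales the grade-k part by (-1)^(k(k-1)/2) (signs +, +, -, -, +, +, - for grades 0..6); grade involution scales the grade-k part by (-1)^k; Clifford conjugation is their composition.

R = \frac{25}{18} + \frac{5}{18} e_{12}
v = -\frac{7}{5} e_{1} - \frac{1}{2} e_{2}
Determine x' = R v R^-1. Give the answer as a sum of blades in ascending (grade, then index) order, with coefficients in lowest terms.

~R = \frac{25}{18} - \frac{5}{18} e_{12}, and R ~R = \frac{50}{27}, so R^-1 = ~R / (\frac{50}{27}).
R v = -\frac{65}{36} e_{1} - \frac{11}{36} e_{2}
Answer: -\frac{157}{120} e_{1} + \frac{1}{24} e_{2}


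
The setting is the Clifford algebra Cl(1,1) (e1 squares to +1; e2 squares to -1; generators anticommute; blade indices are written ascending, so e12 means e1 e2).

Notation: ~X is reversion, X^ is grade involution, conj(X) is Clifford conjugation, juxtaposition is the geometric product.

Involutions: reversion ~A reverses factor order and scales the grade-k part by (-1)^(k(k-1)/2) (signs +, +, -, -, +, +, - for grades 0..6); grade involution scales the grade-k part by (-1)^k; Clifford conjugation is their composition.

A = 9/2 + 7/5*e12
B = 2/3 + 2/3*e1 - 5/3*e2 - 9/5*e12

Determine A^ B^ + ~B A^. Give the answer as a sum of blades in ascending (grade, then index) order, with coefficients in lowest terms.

first term: 12/25 - 16/3*e1 + 253/30*e2 - 43/6*e12
second term: 138/25 + 2/3*e1 - 197/30*e2 + 271/30*e12
Answer: 6 - 14/3*e1 + 28/15*e2 + 28/15*e12


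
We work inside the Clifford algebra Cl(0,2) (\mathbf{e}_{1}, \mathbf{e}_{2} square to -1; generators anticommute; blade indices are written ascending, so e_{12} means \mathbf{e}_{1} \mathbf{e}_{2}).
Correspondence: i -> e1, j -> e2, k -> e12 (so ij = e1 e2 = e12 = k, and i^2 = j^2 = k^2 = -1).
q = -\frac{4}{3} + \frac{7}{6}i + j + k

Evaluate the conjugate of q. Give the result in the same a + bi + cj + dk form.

In blades: q = -\frac{4}{3} + \frac{7}{6} e_{1} + e_{2} + e_{12}.
Conjugation here is Clifford conjugation: the scalar is fixed and the grade-1 and grade-2 blades all flip sign, giving -\frac{4}{3} - \frac{7}{6} e_{1} - e_{2} - e_{12}; translating back:
Answer: -\frac{4}{3} - \frac{7}{6}i - j - k


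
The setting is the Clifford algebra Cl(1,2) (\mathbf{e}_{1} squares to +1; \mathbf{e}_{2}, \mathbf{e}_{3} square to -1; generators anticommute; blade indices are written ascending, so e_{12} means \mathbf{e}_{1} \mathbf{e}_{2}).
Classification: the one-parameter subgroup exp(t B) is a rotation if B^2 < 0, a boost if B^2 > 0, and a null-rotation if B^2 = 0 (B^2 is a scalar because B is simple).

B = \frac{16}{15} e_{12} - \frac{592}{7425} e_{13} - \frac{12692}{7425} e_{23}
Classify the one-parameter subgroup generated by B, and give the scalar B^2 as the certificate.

B^2 term by term: the squares give (\frac{16}{15})^2*(e_{12})^2 + (-\frac{592}{7425})^2*(e_{13})^2 + (-\frac{12692}{7425})^2*(e_{23})^2 = \frac{256}{225}*(+1) + \frac{350464}{55130625}*(+1) + \frac{161086864}{55130625}*(-1) = -\frac{16}{9} (each basis 2-blade squares to minus the product of its generators' squares); cross terms between blades sharing an index anticommute and cancel. So B^2 = -\frac{16}{9}.
Answer: rotation, certificate B^2 = -\frac{16}{9}. The scalar -\frac{16}{9} is the complete invariant here: its sign names the subgroup type.


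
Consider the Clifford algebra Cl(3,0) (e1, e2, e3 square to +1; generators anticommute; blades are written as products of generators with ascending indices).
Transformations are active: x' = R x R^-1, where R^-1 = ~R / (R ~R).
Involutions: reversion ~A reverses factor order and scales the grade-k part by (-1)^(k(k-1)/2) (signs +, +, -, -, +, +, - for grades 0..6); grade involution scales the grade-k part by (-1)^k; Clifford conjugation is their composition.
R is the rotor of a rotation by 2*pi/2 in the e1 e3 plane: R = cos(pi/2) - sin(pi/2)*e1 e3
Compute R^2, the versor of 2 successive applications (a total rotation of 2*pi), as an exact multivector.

Because a rotor carries half the rotation angle, composing 2 copies of this e1 e3-plane rotor multiplies the phase: 2*(pi/2) = pi, hence R^2 = cos(pi) - sin(pi)*e1 e3.
cos(pi) = -1 and sin(pi) = 0, so R^2 = -1. The total rotation 2*pi is 1 full turn, so every vector returns to itself, yet the rotor is -1, on the OTHER sheet of the double cover (an odd number of 2*pi turns).
Answer: -1


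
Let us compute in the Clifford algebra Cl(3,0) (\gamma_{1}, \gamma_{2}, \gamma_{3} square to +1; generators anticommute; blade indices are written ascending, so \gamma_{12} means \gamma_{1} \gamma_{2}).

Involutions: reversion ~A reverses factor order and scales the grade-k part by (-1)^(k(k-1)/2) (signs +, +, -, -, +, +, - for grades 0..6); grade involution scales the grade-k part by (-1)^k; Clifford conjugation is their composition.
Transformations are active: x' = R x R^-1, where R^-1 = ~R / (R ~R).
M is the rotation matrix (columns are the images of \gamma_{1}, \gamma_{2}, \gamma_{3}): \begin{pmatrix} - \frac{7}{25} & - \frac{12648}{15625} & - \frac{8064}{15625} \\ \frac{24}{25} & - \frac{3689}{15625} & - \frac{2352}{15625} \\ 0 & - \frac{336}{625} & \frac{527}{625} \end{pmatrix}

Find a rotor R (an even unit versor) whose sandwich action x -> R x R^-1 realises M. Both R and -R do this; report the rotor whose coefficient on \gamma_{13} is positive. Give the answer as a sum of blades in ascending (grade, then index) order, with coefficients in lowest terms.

Method: write R = a + b12*\gamma_{12} + b13*\gamma_{13} + b23*\gamma_{23} with a^2 + b12^2 + b13^2 + b23^2 = 1 (so R^-1 = ~R). Expanding the columns R e_j ~R gives tr M = 4a^2 - 1 and, from the antisymmetric part, M21 - M12 = -4a*b12, M13 - M31 = 4a*b13, M32 - M23 = -4a*b23.
Here tr M = \frac{5111}{15625}, so a^2 = (1 + tr M)/4 = \frac{5184}{15625} and a = ±\frac{72}{125}. Taking a = \frac{72}{125}: M21 - M12 = \frac{27648}{15625}, M13 - M31 = -\frac{8064}{15625}, M32 - M23 = -\frac{6048}{15625}, giving b12 = -\frac{96}{125}, b13 = -\frac{28}{125}, b23 = \frac{21}{125}, i.e. R = \frac{72}{125} - \frac{96}{125} \gamma_{12} - \frac{28}{125} \gamma_{13} + \frac{21}{125} \gamma_{23}.
Its \gamma_{13} coefficient is negative, so report the other preimage -R.
Answer: -\frac{72}{125} + \frac{96}{125} \gamma_{12} + \frac{28}{125} \gamma_{13} - \frac{21}{125} \gamma_{23}. Recall the cover is two-to-one: with M of trace \frac{5111}{15625}, both preimages act alike, and the stated \gamma_{13} sign chooses the sheet.


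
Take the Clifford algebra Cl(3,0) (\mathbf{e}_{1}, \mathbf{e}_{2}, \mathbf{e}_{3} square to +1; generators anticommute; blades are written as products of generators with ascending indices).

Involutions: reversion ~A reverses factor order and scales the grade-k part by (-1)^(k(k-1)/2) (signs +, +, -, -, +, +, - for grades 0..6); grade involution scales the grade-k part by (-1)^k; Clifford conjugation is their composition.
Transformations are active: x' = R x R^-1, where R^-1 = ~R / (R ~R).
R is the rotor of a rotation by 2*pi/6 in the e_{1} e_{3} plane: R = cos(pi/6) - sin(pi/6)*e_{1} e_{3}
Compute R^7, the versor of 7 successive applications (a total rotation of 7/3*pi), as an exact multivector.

Because a rotor carries half the rotation angle, composing 7 copies of this e_{1} e_{3}-plane rotor multiplies the phase: 7*(pi/6) = \frac{7 \pi}{6}, hence R^7 = cos(\frac{7 \pi}{6}) - sin(\frac{7 \pi}{6})*e_{1} e_{3}.
cos(\frac{7 \pi}{6}) = - \frac{\sqrt{3}}{2} and sin(\frac{7 \pi}{6}) = - \frac{1}{2}, so R^7 = - \frac{\sqrt{3}}{2} + \frac{1}{2} e_{1} e_{3}. The net rotation is 1/3*pi (after discarding 1 full turn, each of which contributes a factor -1 to the rotor); the rotor keeps the half-angle phase exactly.
Answer: - \frac{\sqrt{3}}{2} + \frac{1}{2} e_{1} e_{3}


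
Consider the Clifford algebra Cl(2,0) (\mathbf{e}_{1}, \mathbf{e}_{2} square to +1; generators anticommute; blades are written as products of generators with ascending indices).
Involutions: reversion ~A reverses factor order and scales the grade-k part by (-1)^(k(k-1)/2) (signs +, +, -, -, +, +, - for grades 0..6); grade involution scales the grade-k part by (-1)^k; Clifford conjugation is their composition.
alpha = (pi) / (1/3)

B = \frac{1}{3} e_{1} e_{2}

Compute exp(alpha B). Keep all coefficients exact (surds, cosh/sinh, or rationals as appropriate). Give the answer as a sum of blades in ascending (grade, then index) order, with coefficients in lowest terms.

B^2 = (\frac{1}{3})^2*(e_{1} e_{2})^2 = \frac{1}{9}*(-1) = -\frac{1}{9} (a basis 2-blade squares to minus the product of its generators' squares).
B^2 = -\frac{1}{9} — B^2 < 0, so the exponential closes trigonometrically: l = \frac{1}{3}, alpha*l = \pi, so exp(alpha B) = cos(\pi) + (sin(\pi)/(\frac{1}{3}))*B = -1 + (0)*B.
Answer: -1


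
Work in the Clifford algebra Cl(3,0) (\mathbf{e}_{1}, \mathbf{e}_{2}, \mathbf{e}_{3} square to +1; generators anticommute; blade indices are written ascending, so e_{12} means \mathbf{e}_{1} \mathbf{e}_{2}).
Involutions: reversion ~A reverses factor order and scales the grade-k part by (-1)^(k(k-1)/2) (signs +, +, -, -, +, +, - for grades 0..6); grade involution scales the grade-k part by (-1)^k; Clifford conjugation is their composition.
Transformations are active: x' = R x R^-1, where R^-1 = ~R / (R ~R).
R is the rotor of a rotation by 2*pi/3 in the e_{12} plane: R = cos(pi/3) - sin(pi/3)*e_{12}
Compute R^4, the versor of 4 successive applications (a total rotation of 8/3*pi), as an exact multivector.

The rotor phase is half the rotation angle and phases add under composition, so 4 steps in the e_{12} plane accumulate phase 4*(pi/3) = \frac{4 \pi}{3}: R^4 = cos(\frac{4 \pi}{3}) - sin(\frac{4 \pi}{3})*e_{12}.
cos(\frac{4 \pi}{3}) = - \frac{1}{2} and sin(\frac{4 \pi}{3}) = - \frac{\sqrt{3}}{2}, so R^4 = -\frac{1}{2} + \frac{\sqrt{3}}{2} e_{12}. The net rotation is 2/3*pi (after discarding 1 full turn, each of which contributes a factor -1 to the rotor); the rotor keeps the half-angle phase exactly.
Answer: -\frac{1}{2} + \frac{\sqrt{3}}{2} e_{12}


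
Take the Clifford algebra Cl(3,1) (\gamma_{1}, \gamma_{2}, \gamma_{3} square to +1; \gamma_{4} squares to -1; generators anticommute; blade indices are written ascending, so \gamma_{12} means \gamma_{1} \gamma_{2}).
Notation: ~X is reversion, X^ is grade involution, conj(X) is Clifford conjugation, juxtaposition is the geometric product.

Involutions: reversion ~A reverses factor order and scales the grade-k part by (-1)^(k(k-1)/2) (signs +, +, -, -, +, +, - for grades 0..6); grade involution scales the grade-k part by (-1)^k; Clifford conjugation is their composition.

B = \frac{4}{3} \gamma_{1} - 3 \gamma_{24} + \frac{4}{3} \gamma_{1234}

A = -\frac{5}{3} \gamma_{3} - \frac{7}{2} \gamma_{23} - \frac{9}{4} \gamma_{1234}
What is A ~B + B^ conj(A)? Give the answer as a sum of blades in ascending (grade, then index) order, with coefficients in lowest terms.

first term: 3 + \frac{323}{36} \gamma_{13} + \frac{14}{3} \gamma_{14} + \frac{21}{2} \gamma_{34} - \frac{14}{3} \gamma_{123} - \frac{20}{9} \gamma_{124} + 8 \gamma_{234}
second term: 3 - \frac{323}{36} \gamma_{13} - \frac{14}{3} \gamma_{14} - \frac{21}{2} \gamma_{34} - \frac{14}{3} \gamma_{123} - \frac{20}{9} \gamma_{124} + 8 \gamma_{234}
Answer: 6 - \frac{28}{3} \gamma_{123} - \frac{40}{9} \gamma_{124} + 16 \gamma_{234}


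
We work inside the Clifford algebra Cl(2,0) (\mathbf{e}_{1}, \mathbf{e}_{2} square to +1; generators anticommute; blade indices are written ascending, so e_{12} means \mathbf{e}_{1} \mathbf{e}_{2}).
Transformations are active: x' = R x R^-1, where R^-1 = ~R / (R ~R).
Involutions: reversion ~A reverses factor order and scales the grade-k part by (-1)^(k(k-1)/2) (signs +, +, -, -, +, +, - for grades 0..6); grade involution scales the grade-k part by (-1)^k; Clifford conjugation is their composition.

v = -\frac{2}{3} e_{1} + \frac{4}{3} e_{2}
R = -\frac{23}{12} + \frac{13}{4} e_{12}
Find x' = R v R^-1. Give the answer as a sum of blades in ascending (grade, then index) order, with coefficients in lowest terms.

~R = -\frac{23}{12} - \frac{13}{4} e_{12}, and R ~R = \frac{1025}{72}, so R^-1 = ~R / (\frac{1025}{72}).
R v = \frac{101}{18} e_{1} - \frac{7}{18} e_{2}
Answer: -\frac{2596}{3075} e_{1} - \frac{3778}{3075} e_{2}


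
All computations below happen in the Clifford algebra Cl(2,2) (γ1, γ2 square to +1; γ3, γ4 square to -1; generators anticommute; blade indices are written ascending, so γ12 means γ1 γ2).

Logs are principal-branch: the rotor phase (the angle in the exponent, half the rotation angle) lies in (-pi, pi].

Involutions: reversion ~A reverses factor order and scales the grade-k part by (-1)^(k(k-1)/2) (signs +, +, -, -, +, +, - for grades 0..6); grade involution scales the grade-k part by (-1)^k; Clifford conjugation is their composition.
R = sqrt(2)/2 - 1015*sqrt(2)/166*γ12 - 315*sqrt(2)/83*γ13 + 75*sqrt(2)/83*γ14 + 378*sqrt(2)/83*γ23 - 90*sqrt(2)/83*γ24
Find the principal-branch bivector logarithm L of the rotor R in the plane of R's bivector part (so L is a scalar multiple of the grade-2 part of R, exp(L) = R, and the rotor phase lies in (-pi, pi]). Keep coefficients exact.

The scalar part of R is sqrt(2)/2, so the principal-branch rotor phase is pinned; divide the bivector part by its sine to get the unit plane — L is the phase times that plane.
Concretely: cos(phase) = sqrt(2)/2 gives phase = ±pi/4, and since phase/sin(phase) is even the sign is immaterial: L = (phase/sin(phase)) * <R>_2 = (sqrt(2)*pi/4) * <R>_2.
Answer: -1015*pi/332*γ12 - 315*pi/166*γ13 + 75*pi/166*γ14 + 189*pi/83*γ23 - 45*pi/83*γ24


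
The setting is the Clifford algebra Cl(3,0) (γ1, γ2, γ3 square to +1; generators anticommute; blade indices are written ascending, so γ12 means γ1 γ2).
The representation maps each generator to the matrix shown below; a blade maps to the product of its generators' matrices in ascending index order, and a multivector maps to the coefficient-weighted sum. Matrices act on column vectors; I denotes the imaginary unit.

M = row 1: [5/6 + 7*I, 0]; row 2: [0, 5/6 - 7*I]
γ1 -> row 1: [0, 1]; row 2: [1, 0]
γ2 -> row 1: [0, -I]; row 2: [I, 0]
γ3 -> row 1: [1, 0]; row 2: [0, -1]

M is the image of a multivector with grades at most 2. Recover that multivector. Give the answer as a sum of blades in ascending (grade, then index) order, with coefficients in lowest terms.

Method: 1, rho(γ1), rho(γ2), rho(γ3) form a trace-orthogonal basis of the 2x2 complex matrices (tr(X Y) = 2 if X = Y, else 0), so M = m0*1 + m1*rho(γ1) + m2*rho(γ2) + m3*rho(γ3) with m0 = tr(M)/2 = 5/6, m1 = tr(M rho(γ1))/2 = 0, m2 = tr(M rho(γ2))/2 = 0, m3 = tr(M rho(γ3))/2 = 7*I.
Multiplying table entries, the bivector images are rho(γ12) = I*rho(γ3), rho(γ13) = -I*rho(γ2), rho(γ23) = I*rho(γ1); with real blade coefficients the real parts of m0..m3 are the coefficients of 1, γ1, γ2, γ3 and the imaginary parts give the bivectors (γ23: Im m1, γ13: -Im m2, γ12: Im m3).
Answer: 5/6 + 7*γ12


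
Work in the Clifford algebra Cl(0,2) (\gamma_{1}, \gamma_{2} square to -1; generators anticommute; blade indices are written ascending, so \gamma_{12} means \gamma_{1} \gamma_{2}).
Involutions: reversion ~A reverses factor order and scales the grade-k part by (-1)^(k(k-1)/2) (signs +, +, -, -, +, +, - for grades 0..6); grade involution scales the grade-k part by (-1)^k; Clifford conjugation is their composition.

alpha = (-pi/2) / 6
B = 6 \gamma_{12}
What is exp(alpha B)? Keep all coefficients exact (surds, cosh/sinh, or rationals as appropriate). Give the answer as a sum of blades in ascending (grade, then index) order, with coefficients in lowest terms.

B^2 = (6)^2*(\gamma_{12})^2 = 36*(-1) = -36 (a basis 2-blade squares to minus the product of its generators' squares).
B^2 = -36 — circular case — the even/odd split gives cos and sin: l = 6, alpha*l = - \frac{\pi}{2}, so exp(alpha B) = cos(- \frac{\pi}{2}) + (sin(- \frac{\pi}{2})/6)*B = 0 + (- \frac{1}{6})*B.
Answer: -\gamma_{12}


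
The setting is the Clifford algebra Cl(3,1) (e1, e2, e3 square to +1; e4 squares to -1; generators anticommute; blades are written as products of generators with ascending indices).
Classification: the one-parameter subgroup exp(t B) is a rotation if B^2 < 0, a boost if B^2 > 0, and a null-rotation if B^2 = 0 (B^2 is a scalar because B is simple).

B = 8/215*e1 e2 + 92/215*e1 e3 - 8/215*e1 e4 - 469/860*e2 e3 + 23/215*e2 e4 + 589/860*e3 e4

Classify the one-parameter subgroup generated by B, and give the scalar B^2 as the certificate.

B^2 term by term: the squares give (8/215)^2*(e1 e2)^2 + (92/215)^2*(e1 e3)^2 + (-8/215)^2*(e1 e4)^2 + (-469/860)^2*(e2 e3)^2 + (23/215)^2*(e2 e4)^2 + (589/860)^2*(e3 e4)^2 = 64/46225*(-1) + 8464/46225*(-1) + 64/46225*(+1) + 219961/739600*(-1) + 529/46225*(+1) + 346921/739600*(+1) = 0 (each basis 2-blade squares to minus the product of its generators' squares); cross terms between blades sharing an index anticommute and cancel; the commuting (index-disjoint) pairs give grade-4 terms 2*c*c'*(blade product), which cancel blade by blade — e1 e2 e3 e4: 2356/46225 - 4232/46225 + 1876/46225 = 0 — confirming B is simple. So B^2 = 0.
Answer: null-rotation, certificate B^2 = 0. The scalar 0 is the complete invariant here: its sign names the subgroup type.


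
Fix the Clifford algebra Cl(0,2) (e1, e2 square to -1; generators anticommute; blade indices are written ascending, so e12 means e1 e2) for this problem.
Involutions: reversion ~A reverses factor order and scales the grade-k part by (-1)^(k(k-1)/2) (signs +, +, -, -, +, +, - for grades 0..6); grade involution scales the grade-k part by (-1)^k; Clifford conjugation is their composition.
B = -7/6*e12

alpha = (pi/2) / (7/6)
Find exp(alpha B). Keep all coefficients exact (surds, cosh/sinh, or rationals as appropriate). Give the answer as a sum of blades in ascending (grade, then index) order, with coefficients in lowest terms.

B^2 = (-7/6)^2*(e12)^2 = 49/36*(-1) = -49/36 (a basis 2-blade squares to minus the product of its generators' squares).
B^2 = -49/36 — circular case — the even/odd split gives cos and sin: l = 7/6, alpha*l = pi/2, so exp(alpha B) = cos(pi/2) + (sin(pi/2)/(7/6))*B = 0 + (6/7)*B.
Answer: -e12


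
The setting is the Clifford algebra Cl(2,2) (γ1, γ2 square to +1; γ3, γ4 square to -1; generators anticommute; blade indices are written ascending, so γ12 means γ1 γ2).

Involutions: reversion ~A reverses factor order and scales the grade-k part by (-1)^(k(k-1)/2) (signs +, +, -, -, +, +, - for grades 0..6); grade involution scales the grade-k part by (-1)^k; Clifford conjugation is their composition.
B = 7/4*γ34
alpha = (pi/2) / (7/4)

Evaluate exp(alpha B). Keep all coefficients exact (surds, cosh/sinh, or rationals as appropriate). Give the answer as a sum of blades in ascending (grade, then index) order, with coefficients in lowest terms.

B^2 = (7/4)^2*(γ34)^2 = 49/16*(-1) = -49/16 (a basis 2-blade squares to minus the product of its generators' squares).
B^2 = -49/16 — B^2 < 0, so the exponential closes trigonometrically: l = 7/4, alpha*l = pi/2, so exp(alpha B) = cos(pi/2) + (sin(pi/2)/(7/4))*B = 0 + (4/7)*B.
Answer: γ34
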